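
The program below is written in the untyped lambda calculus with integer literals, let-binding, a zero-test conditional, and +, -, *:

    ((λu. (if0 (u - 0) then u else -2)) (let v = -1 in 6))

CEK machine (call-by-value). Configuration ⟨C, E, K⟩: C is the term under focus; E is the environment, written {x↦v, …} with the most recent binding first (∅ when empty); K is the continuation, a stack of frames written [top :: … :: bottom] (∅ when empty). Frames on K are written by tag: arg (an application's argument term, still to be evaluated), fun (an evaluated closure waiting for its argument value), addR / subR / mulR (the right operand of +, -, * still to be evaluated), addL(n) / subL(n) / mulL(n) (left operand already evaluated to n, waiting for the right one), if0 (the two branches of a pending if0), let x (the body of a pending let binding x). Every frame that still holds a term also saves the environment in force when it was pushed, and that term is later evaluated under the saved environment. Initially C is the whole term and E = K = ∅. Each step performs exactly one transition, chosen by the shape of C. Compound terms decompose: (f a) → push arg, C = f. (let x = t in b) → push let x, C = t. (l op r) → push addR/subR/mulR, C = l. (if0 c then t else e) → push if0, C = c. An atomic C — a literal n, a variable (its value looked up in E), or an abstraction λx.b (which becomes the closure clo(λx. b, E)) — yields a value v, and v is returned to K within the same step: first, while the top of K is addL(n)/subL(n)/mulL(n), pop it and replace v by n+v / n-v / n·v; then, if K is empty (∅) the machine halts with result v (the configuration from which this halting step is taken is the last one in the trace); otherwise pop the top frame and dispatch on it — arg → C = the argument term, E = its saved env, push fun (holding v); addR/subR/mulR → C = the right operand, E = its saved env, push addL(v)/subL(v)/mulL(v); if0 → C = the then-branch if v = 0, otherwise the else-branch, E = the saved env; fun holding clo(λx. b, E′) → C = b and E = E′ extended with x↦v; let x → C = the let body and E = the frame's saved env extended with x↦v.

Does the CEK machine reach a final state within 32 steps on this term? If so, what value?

Answer: -2

Derivation:
step 0: ⟨C=((λu. (if0 (u - 0) then u else -2)) (let v = -1 in 6)); E=∅; K=∅⟩
step 1: ⟨C=(λu. (if0 (u - 0) then u else -2)); E=∅; K=[arg]⟩
step 2: ⟨C=(let v = -1 in 6); E=∅; K=[fun]⟩
step 3: ⟨C=-1; E=∅; K=[let v :: fun]⟩
step 4: ⟨C=6; E={v↦-1}; K=[fun]⟩
step 5: ⟨C=(if0 (u - 0) then u else -2); E={u↦6}; K=∅⟩
step 6: ⟨C=(u - 0); E={u↦6}; K=[if0]⟩
step 7: ⟨C=u; E={u↦6}; K=[subR :: if0]⟩
step 8: ⟨C=0; E={u↦6}; K=[subL(6) :: if0]⟩
step 9: ⟨C=-2; E={u↦6}; K=∅⟩
→ final value -2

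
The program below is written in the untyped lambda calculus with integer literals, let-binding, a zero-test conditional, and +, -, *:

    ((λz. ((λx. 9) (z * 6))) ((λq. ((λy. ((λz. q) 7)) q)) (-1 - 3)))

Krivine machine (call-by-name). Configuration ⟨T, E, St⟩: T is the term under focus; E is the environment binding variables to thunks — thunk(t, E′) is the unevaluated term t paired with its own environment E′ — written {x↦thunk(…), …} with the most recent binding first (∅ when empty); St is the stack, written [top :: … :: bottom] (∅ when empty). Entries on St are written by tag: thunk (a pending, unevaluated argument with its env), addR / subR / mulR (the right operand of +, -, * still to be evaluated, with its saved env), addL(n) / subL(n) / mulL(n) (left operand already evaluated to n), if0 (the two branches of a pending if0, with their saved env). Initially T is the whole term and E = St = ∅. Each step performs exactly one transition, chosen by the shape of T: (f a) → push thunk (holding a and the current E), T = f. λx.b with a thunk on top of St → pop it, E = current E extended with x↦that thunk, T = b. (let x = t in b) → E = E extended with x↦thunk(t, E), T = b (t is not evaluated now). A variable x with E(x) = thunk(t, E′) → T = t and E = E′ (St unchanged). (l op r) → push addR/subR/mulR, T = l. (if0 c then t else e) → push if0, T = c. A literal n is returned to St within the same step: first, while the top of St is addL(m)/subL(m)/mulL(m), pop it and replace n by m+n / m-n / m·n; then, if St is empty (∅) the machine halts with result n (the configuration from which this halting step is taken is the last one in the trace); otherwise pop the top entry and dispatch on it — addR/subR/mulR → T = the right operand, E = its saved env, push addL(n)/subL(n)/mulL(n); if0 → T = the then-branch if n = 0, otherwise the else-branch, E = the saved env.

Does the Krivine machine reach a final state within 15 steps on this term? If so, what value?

[0] ⟨T=((λz. ((λx. 9) (z * 6))) ((λq. ((λy. ((λz. q) 7)) q)) (-1 - 3))); E=∅; St=∅⟩
[1] ⟨T=(λz. ((λx. 9) (z * 6))); E=∅; St=[thunk]⟩
[2] ⟨T=((λx. 9) (z * 6)); E={z↦thunk(((λq. ((λy. ((λz. q) 7)) q)) (-1 - 3)), ∅)}; St=∅⟩
[3] ⟨T=(λx. 9); E={z↦thunk(((λq. ((λy. ((λz. q) 7)) q)) (-1 - 3)), ∅)}; St=[thunk]⟩
[4] ⟨T=9; E={x↦thunk((z * 6), {z↦thunk(((λq. ((λy. ((λz. q) 7)) q)) (-1 - 3)), ∅)}), z↦thunk(((λq. ((λy. ((λz. q) 7)) q)) (-1 - 3)), ∅)}; St=∅⟩
→ final value 9

Answer: 9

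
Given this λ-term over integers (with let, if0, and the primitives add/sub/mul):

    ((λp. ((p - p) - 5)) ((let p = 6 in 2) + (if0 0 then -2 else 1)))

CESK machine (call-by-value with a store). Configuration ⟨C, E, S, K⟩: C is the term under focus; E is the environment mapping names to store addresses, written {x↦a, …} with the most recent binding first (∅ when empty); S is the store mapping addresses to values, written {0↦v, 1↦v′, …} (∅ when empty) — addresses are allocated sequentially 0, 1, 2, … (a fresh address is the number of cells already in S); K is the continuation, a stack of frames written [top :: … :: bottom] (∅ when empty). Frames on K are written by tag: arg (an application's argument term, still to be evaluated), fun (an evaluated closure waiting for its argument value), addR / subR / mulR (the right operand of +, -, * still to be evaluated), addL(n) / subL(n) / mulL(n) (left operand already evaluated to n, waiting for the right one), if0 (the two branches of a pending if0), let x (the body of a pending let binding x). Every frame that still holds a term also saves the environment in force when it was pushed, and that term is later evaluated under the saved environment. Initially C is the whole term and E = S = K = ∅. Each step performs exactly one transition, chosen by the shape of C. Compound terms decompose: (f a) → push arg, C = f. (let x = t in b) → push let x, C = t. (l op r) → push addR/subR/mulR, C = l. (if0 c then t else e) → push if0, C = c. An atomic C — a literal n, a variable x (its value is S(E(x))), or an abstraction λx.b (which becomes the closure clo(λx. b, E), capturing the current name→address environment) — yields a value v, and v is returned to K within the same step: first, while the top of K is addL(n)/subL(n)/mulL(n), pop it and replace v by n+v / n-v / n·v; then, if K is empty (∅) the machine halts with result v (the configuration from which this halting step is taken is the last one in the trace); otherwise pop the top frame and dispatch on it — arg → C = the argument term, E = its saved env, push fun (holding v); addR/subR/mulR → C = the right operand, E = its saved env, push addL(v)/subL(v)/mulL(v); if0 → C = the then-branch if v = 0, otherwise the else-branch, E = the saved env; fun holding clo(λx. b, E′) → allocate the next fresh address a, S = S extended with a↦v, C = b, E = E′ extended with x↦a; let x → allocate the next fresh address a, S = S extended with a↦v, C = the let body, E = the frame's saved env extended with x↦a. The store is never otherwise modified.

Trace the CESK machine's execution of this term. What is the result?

[0] ⟨C=((λp. ((p - p) - 5)) ((let p = 6 in 2) + (if0 0 then -2 else 1))); E=∅; S=∅; K=∅⟩
[1] ⟨C=(λp. ((p - p) - 5)); E=∅; S=∅; K=[arg]⟩
[2] ⟨C=((let p = 6 in 2) + (if0 0 then -2 else 1)); E=∅; S=∅; K=[fun]⟩
[3] ⟨C=(let p = 6 in 2); E=∅; S=∅; K=[addR :: fun]⟩
[4] ⟨C=6; E=∅; S=∅; K=[let p :: addR :: fun]⟩
[5] ⟨C=2; E={p↦0}; S={0↦6}; K=[addR :: fun]⟩
[6] ⟨C=(if0 0 then -2 else 1); E=∅; S={0↦6}; K=[addL(2) :: fun]⟩
[7] ⟨C=0; E=∅; S={0↦6}; K=[if0 :: addL(2) :: fun]⟩
[8] ⟨C=-2; E=∅; S={0↦6}; K=[addL(2) :: fun]⟩
[9] ⟨C=((p - p) - 5); E={p↦1}; S={0↦6, 1↦0}; K=∅⟩
[10] ⟨C=(p - p); E={p↦1}; S={0↦6, 1↦0}; K=[subR]⟩
[11] ⟨C=p; E={p↦1}; S={0↦6, 1↦0}; K=[subR :: subR]⟩
[12] ⟨C=p; E={p↦1}; S={0↦6, 1↦0}; K=[subL(0) :: subR]⟩
[13] ⟨C=5; E={p↦1}; S={0↦6, 1↦0}; K=[subL(0)]⟩
→ final value -5

Answer: -5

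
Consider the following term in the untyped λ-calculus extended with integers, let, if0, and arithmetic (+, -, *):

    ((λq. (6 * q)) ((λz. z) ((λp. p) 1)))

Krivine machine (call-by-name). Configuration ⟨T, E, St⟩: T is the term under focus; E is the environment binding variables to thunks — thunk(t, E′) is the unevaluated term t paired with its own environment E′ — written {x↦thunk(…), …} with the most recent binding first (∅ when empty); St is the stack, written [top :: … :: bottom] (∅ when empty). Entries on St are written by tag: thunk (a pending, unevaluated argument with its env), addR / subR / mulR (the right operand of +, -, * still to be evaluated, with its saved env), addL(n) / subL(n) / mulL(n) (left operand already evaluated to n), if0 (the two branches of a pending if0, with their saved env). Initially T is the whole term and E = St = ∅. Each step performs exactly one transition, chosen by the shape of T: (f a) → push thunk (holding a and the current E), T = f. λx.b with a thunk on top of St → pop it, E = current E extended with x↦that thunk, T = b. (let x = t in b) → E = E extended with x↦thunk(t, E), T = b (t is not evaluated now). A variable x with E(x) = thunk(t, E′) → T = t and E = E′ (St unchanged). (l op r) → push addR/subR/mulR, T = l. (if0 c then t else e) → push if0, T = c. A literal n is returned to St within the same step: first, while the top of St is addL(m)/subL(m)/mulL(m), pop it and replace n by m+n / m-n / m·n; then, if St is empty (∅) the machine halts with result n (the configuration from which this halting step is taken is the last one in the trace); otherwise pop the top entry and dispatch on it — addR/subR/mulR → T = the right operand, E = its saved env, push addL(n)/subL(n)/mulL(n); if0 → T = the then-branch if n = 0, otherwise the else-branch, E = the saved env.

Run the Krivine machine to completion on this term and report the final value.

Answer: 6

Machine steps:
t=0: ⟨T=((λq. (6 * q)) ((λz. z) ((λp. p) 1))); E=∅; St=∅⟩
t=1: ⟨T=(λq. (6 * q)); E=∅; St=[thunk]⟩
t=2: ⟨T=(6 * q); E={q↦thunk(((λz. z) ((λp. p) 1)), ∅)}; St=∅⟩
t=3: ⟨T=6; E={q↦thunk(((λz. z) ((λp. p) 1)), ∅)}; St=[mulR]⟩
t=4: ⟨T=q; E={q↦thunk(((λz. z) ((λp. p) 1)), ∅)}; St=[mulL(6)]⟩
t=5: ⟨T=((λz. z) ((λp. p) 1)); E=∅; St=[mulL(6)]⟩
t=6: ⟨T=(λz. z); E=∅; St=[thunk :: mulL(6)]⟩
t=7: ⟨T=z; E={z↦thunk(((λp. p) 1), ∅)}; St=[mulL(6)]⟩
t=8: ⟨T=((λp. p) 1); E=∅; St=[mulL(6)]⟩
t=9: ⟨T=(λp. p); E=∅; St=[thunk :: mulL(6)]⟩
t=10: ⟨T=p; E={p↦thunk(1, ∅)}; St=[mulL(6)]⟩
t=11: ⟨T=1; E=∅; St=[mulL(6)]⟩
→ final value 6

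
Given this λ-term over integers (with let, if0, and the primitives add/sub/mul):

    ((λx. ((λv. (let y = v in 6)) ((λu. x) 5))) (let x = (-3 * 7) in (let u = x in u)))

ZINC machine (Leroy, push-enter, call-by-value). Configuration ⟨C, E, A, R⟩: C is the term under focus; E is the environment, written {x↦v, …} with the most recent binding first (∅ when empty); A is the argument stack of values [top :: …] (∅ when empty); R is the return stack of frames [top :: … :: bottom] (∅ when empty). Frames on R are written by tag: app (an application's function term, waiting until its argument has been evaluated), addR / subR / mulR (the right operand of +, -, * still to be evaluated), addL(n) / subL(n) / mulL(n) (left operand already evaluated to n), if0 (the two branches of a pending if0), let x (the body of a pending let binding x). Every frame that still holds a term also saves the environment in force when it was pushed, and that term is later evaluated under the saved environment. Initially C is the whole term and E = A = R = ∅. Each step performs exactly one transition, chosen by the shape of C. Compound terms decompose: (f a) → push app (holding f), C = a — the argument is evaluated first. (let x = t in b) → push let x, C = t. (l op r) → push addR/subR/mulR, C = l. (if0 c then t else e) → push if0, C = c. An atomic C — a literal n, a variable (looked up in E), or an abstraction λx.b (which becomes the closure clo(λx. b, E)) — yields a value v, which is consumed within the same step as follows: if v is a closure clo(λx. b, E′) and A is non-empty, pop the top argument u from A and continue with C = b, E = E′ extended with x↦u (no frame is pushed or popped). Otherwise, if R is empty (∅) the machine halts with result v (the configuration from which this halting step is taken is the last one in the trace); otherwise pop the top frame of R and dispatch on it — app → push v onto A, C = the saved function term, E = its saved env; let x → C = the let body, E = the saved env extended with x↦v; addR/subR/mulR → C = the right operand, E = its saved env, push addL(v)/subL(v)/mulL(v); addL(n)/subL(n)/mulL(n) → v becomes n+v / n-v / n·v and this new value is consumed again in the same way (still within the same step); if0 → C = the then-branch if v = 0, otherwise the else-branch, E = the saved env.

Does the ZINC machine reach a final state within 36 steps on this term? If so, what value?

Answer: 6

Machine steps:
[0] <C=((λx. ((λv. (let y = v in 6)) ((λu. x) 5))) (let x = (-3 * 7) in (let u = x in u))), E=∅, A=∅, R=∅>
[1] <C=(let x = (-3 * 7) in (let u = x in u)), E=∅, A=∅, R=[app]>
[2] <C=(-3 * 7), E=∅, A=∅, R=[let x :: app]>
[3] <C=-3, E=∅, A=∅, R=[mulR :: let x :: app]>
[4] <C=7, E=∅, A=∅, R=[mulL(-3) :: let x :: app]>
[5] <C=(let u = x in u), E={x↦-21}, A=∅, R=[app]>
[6] <C=x, E={x↦-21}, A=∅, R=[let u :: app]>
[7] <C=u, E={u↦-21, x↦-21}, A=∅, R=[app]>
[8] <C=(λx. ((λv. (let y = v in 6)) ((λu. x) 5))), E=∅, A=[-21], R=∅>
[9] <C=((λv. (let y = v in 6)) ((λu. x) 5)), E={x↦-21}, A=∅, R=∅>
[10] <C=((λu. x) 5), E={x↦-21}, A=∅, R=[app]>
[11] <C=5, E={x↦-21}, A=∅, R=[app :: app]>
[12] <C=(λu. x), E={x↦-21}, A=[5], R=[app]>
[13] <C=x, E={u↦5, x↦-21}, A=∅, R=[app]>
[14] <C=(λv. (let y = v in 6)), E={x↦-21}, A=[-21], R=∅>
[15] <C=(let y = v in 6), E={v↦-21, x↦-21}, A=∅, R=∅>
[16] <C=v, E={v↦-21, x↦-21}, A=∅, R=[let y]>
[17] <C=6, E={y↦-21, v↦-21, x↦-21}, A=∅, R=∅>
→ final value 6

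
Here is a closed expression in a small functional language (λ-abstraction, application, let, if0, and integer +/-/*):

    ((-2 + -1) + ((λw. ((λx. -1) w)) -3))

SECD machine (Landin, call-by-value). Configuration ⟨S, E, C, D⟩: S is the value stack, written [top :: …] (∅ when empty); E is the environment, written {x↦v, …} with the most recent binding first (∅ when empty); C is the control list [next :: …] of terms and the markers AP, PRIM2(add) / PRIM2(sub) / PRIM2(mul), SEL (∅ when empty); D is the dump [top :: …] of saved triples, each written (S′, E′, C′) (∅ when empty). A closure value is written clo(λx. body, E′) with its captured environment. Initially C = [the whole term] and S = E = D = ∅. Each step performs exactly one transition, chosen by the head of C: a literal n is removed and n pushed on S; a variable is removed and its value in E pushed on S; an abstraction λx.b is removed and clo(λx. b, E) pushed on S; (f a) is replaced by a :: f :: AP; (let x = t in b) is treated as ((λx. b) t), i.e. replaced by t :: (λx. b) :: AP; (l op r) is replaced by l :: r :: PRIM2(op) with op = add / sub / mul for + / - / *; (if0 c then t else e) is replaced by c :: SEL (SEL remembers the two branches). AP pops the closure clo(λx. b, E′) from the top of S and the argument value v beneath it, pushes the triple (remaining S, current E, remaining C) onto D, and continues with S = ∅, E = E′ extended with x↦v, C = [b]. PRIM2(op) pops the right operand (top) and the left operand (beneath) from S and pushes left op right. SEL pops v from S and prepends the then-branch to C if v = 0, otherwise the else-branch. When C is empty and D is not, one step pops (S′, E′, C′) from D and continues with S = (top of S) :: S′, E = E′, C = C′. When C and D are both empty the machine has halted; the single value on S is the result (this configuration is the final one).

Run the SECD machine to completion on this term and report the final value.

Answer: -4

Machine steps:
[0] <S=∅, E=∅, C=[((-2 + -1) + ((λw. ((λx. -1) w)) -3))], D=∅>
[1] <S=∅, E=∅, C=[(-2 + -1) :: ((λw. ((λx. -1) w)) -3) :: PRIM2(add)], D=∅>
[2] <S=∅, E=∅, C=[-2 :: -1 :: PRIM2(add) :: ((λw. ((λx. -1) w)) -3) :: PRIM2(add)], D=∅>
[3] <S=[-2], E=∅, C=[-1 :: PRIM2(add) :: ((λw. ((λx. -1) w)) -3) :: PRIM2(add)], D=∅>
[4] <S=[-1 :: -2], E=∅, C=[PRIM2(add) :: ((λw. ((λx. -1) w)) -3) :: PRIM2(add)], D=∅>
[5] <S=[-3], E=∅, C=[((λw. ((λx. -1) w)) -3) :: PRIM2(add)], D=∅>
[6] <S=[-3], E=∅, C=[-3 :: (λw. ((λx. -1) w)) :: AP :: PRIM2(add)], D=∅>
[7] <S=[-3 :: -3], E=∅, C=[(λw. ((λx. -1) w)) :: AP :: PRIM2(add)], D=∅>
[8] <S=[clo(λw. ((λx. -1) w), ∅) :: -3 :: -3], E=∅, C=[AP :: PRIM2(add)], D=∅>
[9] <S=∅, E={w↦-3}, C=[((λx. -1) w)], D=[([-3], ∅, [PRIM2(add)])]>
[10] <S=∅, E={w↦-3}, C=[w :: (λx. -1) :: AP], D=[([-3], ∅, [PRIM2(add)])]>
[11] <S=[-3], E={w↦-3}, C=[(λx. -1) :: AP], D=[([-3], ∅, [PRIM2(add)])]>
[12] <S=[clo(λx. -1, {w↦-3}) :: -3], E={w↦-3}, C=[AP], D=[([-3], ∅, [PRIM2(add)])]>
[13] <S=∅, E={x↦-3, w↦-3}, C=[-1], D=[(∅, {w↦-3}, ∅) :: ([-3], ∅, [PRIM2(add)])]>
[14] <S=[-1], E={x↦-3, w↦-3}, C=∅, D=[(∅, {w↦-3}, ∅) :: ([-3], ∅, [PRIM2(add)])]>
[15] <S=[-1], E={w↦-3}, C=∅, D=[([-3], ∅, [PRIM2(add)])]>
[16] <S=[-1 :: -3], E=∅, C=[PRIM2(add)], D=∅>
[17] <S=[-4], E=∅, C=∅, D=∅>
→ final value -4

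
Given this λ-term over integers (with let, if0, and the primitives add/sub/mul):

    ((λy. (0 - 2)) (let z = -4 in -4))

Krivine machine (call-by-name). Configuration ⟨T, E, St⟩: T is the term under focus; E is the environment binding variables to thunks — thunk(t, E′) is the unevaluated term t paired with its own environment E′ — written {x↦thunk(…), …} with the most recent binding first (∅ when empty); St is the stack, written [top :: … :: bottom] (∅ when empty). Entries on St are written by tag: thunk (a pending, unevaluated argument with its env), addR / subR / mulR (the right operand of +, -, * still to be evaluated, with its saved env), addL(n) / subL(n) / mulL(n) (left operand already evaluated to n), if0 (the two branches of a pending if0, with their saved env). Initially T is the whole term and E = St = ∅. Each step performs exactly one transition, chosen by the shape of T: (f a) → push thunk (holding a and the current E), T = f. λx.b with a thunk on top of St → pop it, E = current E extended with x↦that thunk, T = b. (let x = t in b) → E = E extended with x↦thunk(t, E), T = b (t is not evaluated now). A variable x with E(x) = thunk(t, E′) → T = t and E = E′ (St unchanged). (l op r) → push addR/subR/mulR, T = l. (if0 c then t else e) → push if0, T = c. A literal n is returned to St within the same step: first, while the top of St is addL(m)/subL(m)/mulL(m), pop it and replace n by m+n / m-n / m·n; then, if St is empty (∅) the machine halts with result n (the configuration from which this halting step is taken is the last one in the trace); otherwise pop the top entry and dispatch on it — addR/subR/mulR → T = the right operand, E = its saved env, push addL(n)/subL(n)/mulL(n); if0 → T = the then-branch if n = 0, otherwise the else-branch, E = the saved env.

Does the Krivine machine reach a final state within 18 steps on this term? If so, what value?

Answer: -2

Machine steps:
[0] ⟨T=((λy. (0 - 2)) (let z = -4 in -4)); E=∅; St=∅⟩
[1] ⟨T=(λy. (0 - 2)); E=∅; St=[thunk]⟩
[2] ⟨T=(0 - 2); E={y↦thunk((let z = -4 in -4), ∅)}; St=∅⟩
[3] ⟨T=0; E={y↦thunk((let z = -4 in -4), ∅)}; St=[subR]⟩
[4] ⟨T=2; E={y↦thunk((let z = -4 in -4), ∅)}; St=[subL(0)]⟩
→ final value -2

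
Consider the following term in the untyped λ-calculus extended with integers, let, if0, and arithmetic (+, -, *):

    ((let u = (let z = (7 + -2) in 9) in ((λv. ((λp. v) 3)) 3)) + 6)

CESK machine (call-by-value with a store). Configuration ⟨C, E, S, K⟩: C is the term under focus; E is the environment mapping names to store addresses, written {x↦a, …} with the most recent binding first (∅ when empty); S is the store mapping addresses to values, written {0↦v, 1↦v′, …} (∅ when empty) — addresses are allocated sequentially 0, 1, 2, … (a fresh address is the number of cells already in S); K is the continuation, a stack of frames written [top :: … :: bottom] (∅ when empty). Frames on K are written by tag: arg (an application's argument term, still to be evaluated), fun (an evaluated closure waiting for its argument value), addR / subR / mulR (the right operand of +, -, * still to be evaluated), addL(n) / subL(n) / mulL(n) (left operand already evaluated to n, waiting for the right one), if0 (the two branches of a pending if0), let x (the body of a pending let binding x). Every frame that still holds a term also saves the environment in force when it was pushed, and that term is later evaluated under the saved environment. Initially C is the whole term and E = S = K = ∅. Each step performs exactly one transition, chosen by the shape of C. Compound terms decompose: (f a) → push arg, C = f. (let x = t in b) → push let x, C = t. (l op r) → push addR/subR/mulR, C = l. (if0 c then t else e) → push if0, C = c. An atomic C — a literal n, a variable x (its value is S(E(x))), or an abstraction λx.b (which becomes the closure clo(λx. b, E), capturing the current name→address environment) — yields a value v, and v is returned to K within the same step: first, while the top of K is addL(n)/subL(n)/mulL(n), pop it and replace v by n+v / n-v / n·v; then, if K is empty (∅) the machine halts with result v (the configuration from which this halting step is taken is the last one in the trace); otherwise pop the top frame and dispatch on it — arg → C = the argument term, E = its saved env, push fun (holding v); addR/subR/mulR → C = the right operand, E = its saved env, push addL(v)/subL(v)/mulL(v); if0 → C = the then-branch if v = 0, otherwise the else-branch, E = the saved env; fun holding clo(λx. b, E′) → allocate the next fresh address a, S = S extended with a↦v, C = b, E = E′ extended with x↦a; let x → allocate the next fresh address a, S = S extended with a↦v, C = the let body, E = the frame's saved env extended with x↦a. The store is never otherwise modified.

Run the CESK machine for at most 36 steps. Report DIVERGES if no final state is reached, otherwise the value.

0. <C=((let u = (let z = (7 + -2) in 9) in ((λv. ((λp. v) 3)) 3)) + 6), E=∅, S=∅, K=∅>
1. <C=(let u = (let z = (7 + -2) in 9) in ((λv. ((λp. v) 3)) 3)), E=∅, S=∅, K=[addR]>
2. <C=(let z = (7 + -2) in 9), E=∅, S=∅, K=[let u :: addR]>
3. <C=(7 + -2), E=∅, S=∅, K=[let z :: let u :: addR]>
4. <C=7, E=∅, S=∅, K=[addR :: let z :: let u :: addR]>
5. <C=-2, E=∅, S=∅, K=[addL(7) :: let z :: let u :: addR]>
6. <C=9, E={z↦0}, S={0↦5}, K=[let u :: addR]>
7. <C=((λv. ((λp. v) 3)) 3), E={u↦1}, S={0↦5, 1↦9}, K=[addR]>
8. <C=(λv. ((λp. v) 3)), E={u↦1}, S={0↦5, 1↦9}, K=[arg :: addR]>
9. <C=3, E={u↦1}, S={0↦5, 1↦9}, K=[fun :: addR]>
10. <C=((λp. v) 3), E={v↦2, u↦1}, S={0↦5, 1↦9, 2↦3}, K=[addR]>
11. <C=(λp. v), E={v↦2, u↦1}, S={0↦5, 1↦9, 2↦3}, K=[arg :: addR]>
12. <C=3, E={v↦2, u↦1}, S={0↦5, 1↦9, 2↦3}, K=[fun :: addR]>
13. <C=v, E={p↦3, v↦2, u↦1}, S={0↦5, 1↦9, 2↦3, 3↦3}, K=[addR]>
14. <C=6, E=∅, S={0↦5, 1↦9, 2↦3, 3↦3}, K=[addL(3)]>
→ final value 9

Answer: 9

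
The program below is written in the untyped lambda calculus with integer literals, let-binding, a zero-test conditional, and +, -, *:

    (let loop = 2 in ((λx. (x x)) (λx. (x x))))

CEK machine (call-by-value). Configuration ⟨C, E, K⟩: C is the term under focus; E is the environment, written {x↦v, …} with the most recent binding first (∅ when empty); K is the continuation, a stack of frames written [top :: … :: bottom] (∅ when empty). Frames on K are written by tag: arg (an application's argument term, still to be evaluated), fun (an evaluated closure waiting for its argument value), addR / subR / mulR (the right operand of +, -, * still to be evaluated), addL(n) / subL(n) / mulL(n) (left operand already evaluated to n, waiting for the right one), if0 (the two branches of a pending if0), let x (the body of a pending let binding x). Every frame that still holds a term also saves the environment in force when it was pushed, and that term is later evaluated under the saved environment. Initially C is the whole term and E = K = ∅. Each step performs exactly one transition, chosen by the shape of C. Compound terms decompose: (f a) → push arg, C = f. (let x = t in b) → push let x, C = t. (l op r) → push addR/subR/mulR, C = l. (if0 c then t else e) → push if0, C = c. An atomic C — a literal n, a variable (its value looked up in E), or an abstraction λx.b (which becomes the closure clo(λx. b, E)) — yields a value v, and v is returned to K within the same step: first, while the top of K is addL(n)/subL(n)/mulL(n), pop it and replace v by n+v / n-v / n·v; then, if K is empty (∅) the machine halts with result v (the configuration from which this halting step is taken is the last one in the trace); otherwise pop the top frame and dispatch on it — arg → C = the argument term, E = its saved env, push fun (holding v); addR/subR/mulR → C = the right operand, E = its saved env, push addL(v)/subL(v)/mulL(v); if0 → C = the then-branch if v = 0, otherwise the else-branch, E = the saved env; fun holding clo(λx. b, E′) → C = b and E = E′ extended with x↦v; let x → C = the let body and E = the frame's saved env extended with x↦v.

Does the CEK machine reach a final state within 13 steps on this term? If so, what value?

Answer: DIVERGES (no final state within 13 steps)

Machine steps:
[0] [C=(let loop = 2 in ((λx. (x x)) (λx. (x x)))) | E=∅ | K=∅]
[1] [C=2 | E=∅ | K=[let loop]]
[2] [C=((λx. (x x)) (λx. (x x))) | E={loop↦2} | K=∅]
[3] [C=(λx. (x x)) | E={loop↦2} | K=[arg]]
[4] [C=(λx. (x x)) | E={loop↦2} | K=[fun]]
[5] [C=(x x) | E={x↦clo(λx. (x x), {loop↦2}), loop↦2} | K=∅]
[6] [C=x | E={x↦clo(λx. (x x), {loop↦2}), loop↦2} | K=[arg]]
[7] [C=x | E={x↦clo(λx. (x x), {loop↦2}), loop↦2} | K=[fun]]
… configuration repeats with period 3 (steps 5–7 recur indefinitely) …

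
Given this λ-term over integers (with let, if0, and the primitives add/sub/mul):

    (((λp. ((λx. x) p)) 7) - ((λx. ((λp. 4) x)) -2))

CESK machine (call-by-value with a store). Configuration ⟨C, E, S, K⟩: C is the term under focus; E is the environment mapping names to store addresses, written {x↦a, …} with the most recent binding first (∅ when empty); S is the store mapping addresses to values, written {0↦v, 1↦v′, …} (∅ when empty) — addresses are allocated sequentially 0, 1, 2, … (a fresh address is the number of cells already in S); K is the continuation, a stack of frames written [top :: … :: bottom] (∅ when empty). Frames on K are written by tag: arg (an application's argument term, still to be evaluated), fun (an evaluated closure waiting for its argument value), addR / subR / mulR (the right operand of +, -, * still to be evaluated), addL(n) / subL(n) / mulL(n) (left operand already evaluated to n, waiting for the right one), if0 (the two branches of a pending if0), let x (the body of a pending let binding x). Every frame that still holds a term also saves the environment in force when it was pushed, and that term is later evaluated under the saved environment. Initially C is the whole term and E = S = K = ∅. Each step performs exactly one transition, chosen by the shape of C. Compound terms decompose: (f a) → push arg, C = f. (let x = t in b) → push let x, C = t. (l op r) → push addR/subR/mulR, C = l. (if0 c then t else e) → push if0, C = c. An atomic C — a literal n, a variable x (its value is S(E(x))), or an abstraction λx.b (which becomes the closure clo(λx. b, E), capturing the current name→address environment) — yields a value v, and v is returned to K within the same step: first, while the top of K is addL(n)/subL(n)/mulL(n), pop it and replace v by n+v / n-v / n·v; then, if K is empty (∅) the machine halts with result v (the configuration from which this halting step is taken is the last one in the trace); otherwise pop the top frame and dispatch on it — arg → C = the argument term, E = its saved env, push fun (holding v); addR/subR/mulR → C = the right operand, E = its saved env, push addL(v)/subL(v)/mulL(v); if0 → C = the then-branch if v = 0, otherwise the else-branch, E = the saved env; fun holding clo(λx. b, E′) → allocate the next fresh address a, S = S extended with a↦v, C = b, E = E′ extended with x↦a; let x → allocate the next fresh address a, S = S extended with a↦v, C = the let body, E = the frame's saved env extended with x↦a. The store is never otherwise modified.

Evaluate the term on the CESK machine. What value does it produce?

Answer: 3

Machine steps:
0. [C=(((λp. ((λx. x) p)) 7) - ((λx. ((λp. 4) x)) -2)) | E=∅ | S=∅ | K=∅]
1. [C=((λp. ((λx. x) p)) 7) | E=∅ | S=∅ | K=[subR]]
2. [C=(λp. ((λx. x) p)) | E=∅ | S=∅ | K=[arg :: subR]]
3. [C=7 | E=∅ | S=∅ | K=[fun :: subR]]
4. [C=((λx. x) p) | E={p↦0} | S={0↦7} | K=[subR]]
5. [C=(λx. x) | E={p↦0} | S={0↦7} | K=[arg :: subR]]
6. [C=p | E={p↦0} | S={0↦7} | K=[fun :: subR]]
7. [C=x | E={x↦1, p↦0} | S={0↦7, 1↦7} | K=[subR]]
8. [C=((λx. ((λp. 4) x)) -2) | E=∅ | S={0↦7, 1↦7} | K=[subL(7)]]
9. [C=(λx. ((λp. 4) x)) | E=∅ | S={0↦7, 1↦7} | K=[arg :: subL(7)]]
10. [C=-2 | E=∅ | S={0↦7, 1↦7} | K=[fun :: subL(7)]]
11. [C=((λp. 4) x) | E={x↦2} | S={0↦7, 1↦7, 2↦-2} | K=[subL(7)]]
12. [C=(λp. 4) | E={x↦2} | S={0↦7, 1↦7, 2↦-2} | K=[arg :: subL(7)]]
13. [C=x | E={x↦2} | S={0↦7, 1↦7, 2↦-2} | K=[fun :: subL(7)]]
14. [C=4 | E={p↦3, x↦2} | S={0↦7, 1↦7, 2↦-2, 3↦-2} | K=[subL(7)]]
→ final value 3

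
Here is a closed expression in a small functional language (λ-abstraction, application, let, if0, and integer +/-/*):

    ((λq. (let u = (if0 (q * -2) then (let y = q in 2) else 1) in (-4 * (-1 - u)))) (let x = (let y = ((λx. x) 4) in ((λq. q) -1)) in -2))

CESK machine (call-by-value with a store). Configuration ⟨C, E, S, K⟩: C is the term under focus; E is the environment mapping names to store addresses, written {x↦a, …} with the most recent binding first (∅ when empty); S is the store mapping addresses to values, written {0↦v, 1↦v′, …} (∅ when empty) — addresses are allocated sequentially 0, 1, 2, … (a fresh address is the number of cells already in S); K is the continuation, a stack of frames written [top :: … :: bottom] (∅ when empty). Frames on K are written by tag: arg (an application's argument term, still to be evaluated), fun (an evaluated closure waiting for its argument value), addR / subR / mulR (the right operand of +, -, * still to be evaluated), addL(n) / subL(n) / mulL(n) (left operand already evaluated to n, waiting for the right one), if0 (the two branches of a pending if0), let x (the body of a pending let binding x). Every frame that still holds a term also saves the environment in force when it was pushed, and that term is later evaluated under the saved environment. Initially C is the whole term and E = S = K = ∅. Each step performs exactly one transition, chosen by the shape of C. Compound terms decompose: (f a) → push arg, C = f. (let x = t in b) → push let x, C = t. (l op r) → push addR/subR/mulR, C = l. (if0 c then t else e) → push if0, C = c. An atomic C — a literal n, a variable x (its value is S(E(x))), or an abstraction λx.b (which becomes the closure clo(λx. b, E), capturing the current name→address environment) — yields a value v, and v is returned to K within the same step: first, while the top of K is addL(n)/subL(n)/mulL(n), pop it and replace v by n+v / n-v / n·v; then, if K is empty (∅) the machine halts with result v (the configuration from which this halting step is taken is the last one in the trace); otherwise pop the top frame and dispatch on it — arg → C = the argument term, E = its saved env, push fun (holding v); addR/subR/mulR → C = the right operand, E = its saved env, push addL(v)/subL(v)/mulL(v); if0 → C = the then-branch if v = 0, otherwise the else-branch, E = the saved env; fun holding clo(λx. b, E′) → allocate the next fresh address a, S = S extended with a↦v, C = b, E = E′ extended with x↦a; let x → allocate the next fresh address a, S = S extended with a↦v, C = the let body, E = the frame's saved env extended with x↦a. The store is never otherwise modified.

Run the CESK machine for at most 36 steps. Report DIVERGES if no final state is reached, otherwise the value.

t=0: [C=((λq. (let u = (if0 (q * -2) then (let y = q in 2) else 1) in (-4 * (-1 - u)))) (let x = (let y = ((λx. x) 4) in ((λq. q) -1)) in -2)) | E=∅ | S=∅ | K=∅]
t=1: [C=(λq. (let u = (if0 (q * -2) then (let y = q in 2) else 1) in (-4 * (-1 - u)))) | E=∅ | S=∅ | K=[arg]]
t=2: [C=(let x = (let y = ((λx. x) 4) in ((λq. q) -1)) in -2) | E=∅ | S=∅ | K=[fun]]
t=3: [C=(let y = ((λx. x) 4) in ((λq. q) -1)) | E=∅ | S=∅ | K=[let x :: fun]]
t=4: [C=((λx. x) 4) | E=∅ | S=∅ | K=[let y :: let x :: fun]]
t=5: [C=(λx. x) | E=∅ | S=∅ | K=[arg :: let y :: let x :: fun]]
t=6: [C=4 | E=∅ | S=∅ | K=[fun :: let y :: let x :: fun]]
t=7: [C=x | E={x↦0} | S={0↦4} | K=[let y :: let x :: fun]]
t=8: [C=((λq. q) -1) | E={y↦1} | S={0↦4, 1↦4} | K=[let x :: fun]]
t=9: [C=(λq. q) | E={y↦1} | S={0↦4, 1↦4} | K=[arg :: let x :: fun]]
t=10: [C=-1 | E={y↦1} | S={0↦4, 1↦4} | K=[fun :: let x :: fun]]
t=11: [C=q | E={q↦2, y↦1} | S={0↦4, 1↦4, 2↦-1} | K=[let x :: fun]]
t=12: [C=-2 | E={x↦3} | S={0↦4, 1↦4, 2↦-1, 3↦-1} | K=[fun]]
t=13: [C=(let u = (if0 (q * -2) then (let y = q in 2) else 1) in (-4 * (-1 - u))) | E={q↦4} | S={0↦4, 1↦4, 2↦-1, 3↦-1, 4↦-2} | K=∅]
t=14: [C=(if0 (q * -2) then (let y = q in 2) else 1) | E={q↦4} | S={0↦4, 1↦4, 2↦-1, 3↦-1, 4↦-2} | K=[let u]]
t=15: [C=(q * -2) | E={q↦4} | S={0↦4, 1↦4, 2↦-1, 3↦-1, 4↦-2} | K=[if0 :: let u]]
t=16: [C=q | E={q↦4} | S={0↦4, 1↦4, 2↦-1, 3↦-1, 4↦-2} | K=[mulR :: if0 :: let u]]
t=17: [C=-2 | E={q↦4} | S={0↦4, 1↦4, 2↦-1, 3↦-1, 4↦-2} | K=[mulL(-2) :: if0 :: let u]]
t=18: [C=1 | E={q↦4} | S={0↦4, 1↦4, 2↦-1, 3↦-1, 4↦-2} | K=[let u]]
t=19: [C=(-4 * (-1 - u)) | E={u↦5, q↦4} | S={0↦4, 1↦4, 2↦-1, 3↦-1, 4↦-2, 5↦1} | K=∅]
t=20: [C=-4 | E={u↦5, q↦4} | S={0↦4, 1↦4, 2↦-1, 3↦-1, 4↦-2, 5↦1} | K=[mulR]]
t=21: [C=(-1 - u) | E={u↦5, q↦4} | S={0↦4, 1↦4, 2↦-1, 3↦-1, 4↦-2, 5↦1} | K=[mulL(-4)]]
t=22: [C=-1 | E={u↦5, q↦4} | S={0↦4, 1↦4, 2↦-1, 3↦-1, 4↦-2, 5↦1} | K=[subR :: mulL(-4)]]
t=23: [C=u | E={u↦5, q↦4} | S={0↦4, 1↦4, 2↦-1, 3↦-1, 4↦-2, 5↦1} | K=[subL(-1) :: mulL(-4)]]
→ final value 8

Answer: 8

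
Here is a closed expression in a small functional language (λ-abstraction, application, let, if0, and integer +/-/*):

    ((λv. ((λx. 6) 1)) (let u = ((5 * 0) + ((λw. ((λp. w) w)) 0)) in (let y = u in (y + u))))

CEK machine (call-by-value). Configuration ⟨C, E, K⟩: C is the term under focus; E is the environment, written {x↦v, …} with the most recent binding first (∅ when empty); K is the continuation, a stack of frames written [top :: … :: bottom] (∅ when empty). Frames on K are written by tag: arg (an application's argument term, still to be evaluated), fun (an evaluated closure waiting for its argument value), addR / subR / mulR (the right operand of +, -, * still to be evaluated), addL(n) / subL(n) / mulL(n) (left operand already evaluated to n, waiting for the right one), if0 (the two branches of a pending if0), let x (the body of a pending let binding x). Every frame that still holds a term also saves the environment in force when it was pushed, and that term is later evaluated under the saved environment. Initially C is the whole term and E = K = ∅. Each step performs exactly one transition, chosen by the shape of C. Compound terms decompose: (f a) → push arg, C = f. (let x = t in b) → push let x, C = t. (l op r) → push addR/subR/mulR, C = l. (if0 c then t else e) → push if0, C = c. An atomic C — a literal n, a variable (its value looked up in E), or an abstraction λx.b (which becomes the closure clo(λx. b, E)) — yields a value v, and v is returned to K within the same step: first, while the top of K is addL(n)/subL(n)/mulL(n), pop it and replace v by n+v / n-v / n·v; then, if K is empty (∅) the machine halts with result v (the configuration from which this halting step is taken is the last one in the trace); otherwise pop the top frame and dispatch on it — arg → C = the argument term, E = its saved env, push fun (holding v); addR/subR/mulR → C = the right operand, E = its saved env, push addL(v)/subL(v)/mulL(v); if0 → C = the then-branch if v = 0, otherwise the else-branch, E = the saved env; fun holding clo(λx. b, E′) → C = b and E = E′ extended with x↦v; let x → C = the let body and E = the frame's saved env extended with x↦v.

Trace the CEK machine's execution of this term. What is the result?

t=0: ⟨C=((λv. ((λx. 6) 1)) (let u = ((5 * 0) + ((λw. ((λp. w) w)) 0)) in (let y = u in (y + u)))); E=∅; K=∅⟩
t=1: ⟨C=(λv. ((λx. 6) 1)); E=∅; K=[arg]⟩
t=2: ⟨C=(let u = ((5 * 0) + ((λw. ((λp. w) w)) 0)) in (let y = u in (y + u))); E=∅; K=[fun]⟩
t=3: ⟨C=((5 * 0) + ((λw. ((λp. w) w)) 0)); E=∅; K=[let u :: fun]⟩
t=4: ⟨C=(5 * 0); E=∅; K=[addR :: let u :: fun]⟩
t=5: ⟨C=5; E=∅; K=[mulR :: addR :: let u :: fun]⟩
t=6: ⟨C=0; E=∅; K=[mulL(5) :: addR :: let u :: fun]⟩
t=7: ⟨C=((λw. ((λp. w) w)) 0); E=∅; K=[addL(0) :: let u :: fun]⟩
t=8: ⟨C=(λw. ((λp. w) w)); E=∅; K=[arg :: addL(0) :: let u :: fun]⟩
t=9: ⟨C=0; E=∅; K=[fun :: addL(0) :: let u :: fun]⟩
t=10: ⟨C=((λp. w) w); E={w↦0}; K=[addL(0) :: let u :: fun]⟩
t=11: ⟨C=(λp. w); E={w↦0}; K=[arg :: addL(0) :: let u :: fun]⟩
t=12: ⟨C=w; E={w↦0}; K=[fun :: addL(0) :: let u :: fun]⟩
t=13: ⟨C=w; E={p↦0, w↦0}; K=[addL(0) :: let u :: fun]⟩
t=14: ⟨C=(let y = u in (y + u)); E={u↦0}; K=[fun]⟩
t=15: ⟨C=u; E={u↦0}; K=[let y :: fun]⟩
t=16: ⟨C=(y + u); E={y↦0, u↦0}; K=[fun]⟩
t=17: ⟨C=y; E={y↦0, u↦0}; K=[addR :: fun]⟩
t=18: ⟨C=u; E={y↦0, u↦0}; K=[addL(0) :: fun]⟩
t=19: ⟨C=((λx. 6) 1); E={v↦0}; K=∅⟩
t=20: ⟨C=(λx. 6); E={v↦0}; K=[arg]⟩
t=21: ⟨C=1; E={v↦0}; K=[fun]⟩
t=22: ⟨C=6; E={x↦1, v↦0}; K=∅⟩
→ final value 6

Answer: 6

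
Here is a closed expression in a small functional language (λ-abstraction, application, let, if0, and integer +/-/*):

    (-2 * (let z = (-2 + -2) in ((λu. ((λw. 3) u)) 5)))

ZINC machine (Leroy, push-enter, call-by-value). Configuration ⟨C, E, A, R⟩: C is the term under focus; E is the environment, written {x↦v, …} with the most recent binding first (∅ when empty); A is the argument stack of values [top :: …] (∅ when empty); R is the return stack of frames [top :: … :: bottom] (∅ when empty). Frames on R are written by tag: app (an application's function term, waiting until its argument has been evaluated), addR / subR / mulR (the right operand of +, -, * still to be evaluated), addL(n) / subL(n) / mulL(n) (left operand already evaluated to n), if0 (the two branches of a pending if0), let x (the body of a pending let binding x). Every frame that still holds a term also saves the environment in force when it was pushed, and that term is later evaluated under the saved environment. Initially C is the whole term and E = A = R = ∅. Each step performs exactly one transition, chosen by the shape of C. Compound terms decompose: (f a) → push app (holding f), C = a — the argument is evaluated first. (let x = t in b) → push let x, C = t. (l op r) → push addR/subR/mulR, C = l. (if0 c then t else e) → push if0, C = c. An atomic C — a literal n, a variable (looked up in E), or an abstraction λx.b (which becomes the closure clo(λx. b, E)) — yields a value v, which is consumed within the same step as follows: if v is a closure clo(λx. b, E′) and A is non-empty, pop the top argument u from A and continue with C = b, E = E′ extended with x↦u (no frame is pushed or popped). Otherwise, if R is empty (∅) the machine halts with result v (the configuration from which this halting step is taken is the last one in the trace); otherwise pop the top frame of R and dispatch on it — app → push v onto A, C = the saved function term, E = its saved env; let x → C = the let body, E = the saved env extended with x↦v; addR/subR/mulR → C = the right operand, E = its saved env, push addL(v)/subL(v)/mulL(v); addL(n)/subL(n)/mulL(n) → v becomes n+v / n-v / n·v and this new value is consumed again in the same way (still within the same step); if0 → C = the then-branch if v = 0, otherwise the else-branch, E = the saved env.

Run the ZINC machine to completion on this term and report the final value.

Answer: -6

Execution trace:
[0] ⟨C=(-2 * (let z = (-2 + -2) in ((λu. ((λw. 3) u)) 5))); E=∅; A=∅; R=∅⟩
[1] ⟨C=-2; E=∅; A=∅; R=[mulR]⟩
[2] ⟨C=(let z = (-2 + -2) in ((λu. ((λw. 3) u)) 5)); E=∅; A=∅; R=[mulL(-2)]⟩
[3] ⟨C=(-2 + -2); E=∅; A=∅; R=[let z :: mulL(-2)]⟩
[4] ⟨C=-2; E=∅; A=∅; R=[addR :: let z :: mulL(-2)]⟩
[5] ⟨C=-2; E=∅; A=∅; R=[addL(-2) :: let z :: mulL(-2)]⟩
[6] ⟨C=((λu. ((λw. 3) u)) 5); E={z↦-4}; A=∅; R=[mulL(-2)]⟩
[7] ⟨C=5; E={z↦-4}; A=∅; R=[app :: mulL(-2)]⟩
[8] ⟨C=(λu. ((λw. 3) u)); E={z↦-4}; A=[5]; R=[mulL(-2)]⟩
[9] ⟨C=((λw. 3) u); E={u↦5, z↦-4}; A=∅; R=[mulL(-2)]⟩
[10] ⟨C=u; E={u↦5, z↦-4}; A=∅; R=[app :: mulL(-2)]⟩
[11] ⟨C=(λw. 3); E={u↦5, z↦-4}; A=[5]; R=[mulL(-2)]⟩
[12] ⟨C=3; E={w↦5, u↦5, z↦-4}; A=∅; R=[mulL(-2)]⟩
→ final value -6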